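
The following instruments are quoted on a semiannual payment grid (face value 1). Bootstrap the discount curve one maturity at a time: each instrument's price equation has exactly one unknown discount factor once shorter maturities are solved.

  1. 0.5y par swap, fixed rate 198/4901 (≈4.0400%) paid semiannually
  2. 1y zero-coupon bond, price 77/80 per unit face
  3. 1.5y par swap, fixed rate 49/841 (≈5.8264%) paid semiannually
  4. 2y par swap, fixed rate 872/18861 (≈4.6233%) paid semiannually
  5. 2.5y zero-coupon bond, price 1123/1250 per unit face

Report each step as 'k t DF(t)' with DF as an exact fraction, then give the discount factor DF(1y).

step 1 [0.5y] swap r/2=99/4901: DF=(1 − 99/4901·(0))/(1+99/4901) = 4901/5000 ≈ 0.980200
step 2 [1y] zero: DF = P = 77/80 ≈ 0.962500
step 3 [1.5y] swap r/2=49/1682: DF=(1 − 49/1682·(0.980200+0.962500))/(1+49/1682) = 9167/10000 ≈ 0.916700
step 4 [2y] swap r/2=436/18861: DF=(1 − 436/18861·(0.980200+0.962500+0.916700))/(1+436/18861) = 1141/1250 ≈ 0.912800
step 5 [2.5y] zero: DF = P = 1123/1250 ≈ 0.898400

1 1/2 4901/5000
2 1 77/80
3 3/2 9167/10000
4 2 1141/1250
5 5/2 1123/1250
DF(1y) = 77/80 ≈ 0.962500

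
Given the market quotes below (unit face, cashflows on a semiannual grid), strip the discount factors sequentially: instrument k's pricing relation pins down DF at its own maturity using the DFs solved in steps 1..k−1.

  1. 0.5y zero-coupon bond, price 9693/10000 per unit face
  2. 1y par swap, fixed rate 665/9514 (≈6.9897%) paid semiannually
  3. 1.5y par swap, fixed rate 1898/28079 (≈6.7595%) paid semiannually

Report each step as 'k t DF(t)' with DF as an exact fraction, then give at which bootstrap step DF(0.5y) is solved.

step 1 [0.5y] zero: DF = P = 9693/10000 ≈ 0.969300
step 2 [1y] swap r/2=665/19028: DF=(1 − 665/19028·(0.969300))/(1+665/19028) = 1867/2000 ≈ 0.933500
step 3 [1.5y] swap r/2=949/28079: DF=(1 − 949/28079·(0.969300+0.933500))/(1+949/28079) = 9051/10000 ≈ 0.905100

1 1/2 9693/10000
2 1 1867/2000
3 3/2 9051/10000
DF(0.5y) is solved at step 1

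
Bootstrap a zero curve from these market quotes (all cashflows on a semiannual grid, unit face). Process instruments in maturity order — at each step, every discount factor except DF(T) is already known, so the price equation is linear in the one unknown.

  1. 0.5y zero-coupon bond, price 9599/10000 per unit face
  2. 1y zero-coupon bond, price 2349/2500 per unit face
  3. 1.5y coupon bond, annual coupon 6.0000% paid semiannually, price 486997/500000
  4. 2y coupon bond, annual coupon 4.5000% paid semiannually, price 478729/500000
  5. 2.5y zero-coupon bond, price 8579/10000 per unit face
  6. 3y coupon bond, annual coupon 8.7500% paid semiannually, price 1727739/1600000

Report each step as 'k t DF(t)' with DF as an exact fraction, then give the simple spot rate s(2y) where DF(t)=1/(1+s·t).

step 1 [0.5y] zero: DF = P = 9599/10000 ≈ 0.959900
step 2 [1y] zero: DF = P = 2349/2500 ≈ 0.939600
step 3 [1.5y] bond c/2=3/100: DF=(486997/500000 − 3/100·(0.959900+0.939600))/(1+3/100) = 8903/10000 ≈ 0.890300
step 4 [2y] bond c/2=9/400: DF=(478729/500000 − 9/400·(0.959900+0.939600+0.890300))/(1+9/400) = 7/8 ≈ 0.875000
step 5 [2.5y] zero: DF = P = 8579/10000 ≈ 0.857900
step 6 [3y] bond c/2=7/160: DF=(1727739/1600000 − 7/160·(0.959900+0.939600+0.890300+0.875000+0.857900))/(1+7/160) = 169/200 ≈ 0.845000

1 1/2 9599/10000
2 1 2349/2500
3 3/2 8903/10000
4 2 7/8
5 5/2 8579/10000
6 3 169/200
s(2y) = (1/(7/8) − 1)/(2) = 1/14 ≈ 7.1429%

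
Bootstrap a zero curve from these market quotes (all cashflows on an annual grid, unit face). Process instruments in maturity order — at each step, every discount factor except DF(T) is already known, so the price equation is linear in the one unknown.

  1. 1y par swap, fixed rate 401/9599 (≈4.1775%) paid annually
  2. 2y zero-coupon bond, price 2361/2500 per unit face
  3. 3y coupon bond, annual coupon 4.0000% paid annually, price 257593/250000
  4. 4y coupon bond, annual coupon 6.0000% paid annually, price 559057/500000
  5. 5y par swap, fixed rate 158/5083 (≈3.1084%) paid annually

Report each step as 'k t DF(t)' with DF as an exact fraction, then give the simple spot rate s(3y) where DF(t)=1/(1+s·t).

step 1 [1y] swap r/1=401/9599: DF=(1 − 401/9599·(0))/(1+401/9599) = 9599/10000 ≈ 0.959900
step 2 [2y] zero: DF = P = 2361/2500 ≈ 0.944400
step 3 [3y] bond c/1=1/25: DF=(257593/250000 − 1/25·(0.959900+0.944400))/(1+1/25) = 367/400 ≈ 0.917500
step 4 [4y] bond c/1=3/50: DF=(559057/500000 − 3/50·(0.959900+0.944400+0.917500))/(1+3/50) = 8951/10000 ≈ 0.895100
step 5 [5y] swap r/1=158/5083: DF=(1 − 158/5083·(0.959900+0.944400+0.917500+0.895100))/(1+158/5083) = 4289/5000 ≈ 0.857800

1 1 9599/10000
2 2 2361/2500
3 3 367/400
4 4 8951/10000
5 5 4289/5000
s(3y) = (1/(367/400) − 1)/(3) = 11/367 ≈ 2.9973%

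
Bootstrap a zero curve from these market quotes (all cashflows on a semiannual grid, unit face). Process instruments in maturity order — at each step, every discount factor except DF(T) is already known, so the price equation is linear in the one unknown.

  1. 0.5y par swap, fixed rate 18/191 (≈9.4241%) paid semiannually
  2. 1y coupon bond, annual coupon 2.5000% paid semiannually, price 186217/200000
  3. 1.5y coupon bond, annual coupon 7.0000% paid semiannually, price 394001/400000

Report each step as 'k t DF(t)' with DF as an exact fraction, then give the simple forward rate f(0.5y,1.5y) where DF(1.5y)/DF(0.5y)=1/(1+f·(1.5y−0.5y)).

1 1/2 191/200
2 1 4539/5000
3 3/2 8887/10000
f(0.5y,1.5y) = ((191/200)/(8887/10000) − 1)/(1) = 663/8887 ≈ 7.4603%

step 1 [0.5y] swap r/2=9/191: DF=(1 − 9/191·(0))/(1+9/191) = 191/200 ≈ 0.955000
step 2 [1y] bond c/2=1/80: DF=(186217/200000 − 1/80·(0.955000))/(1+1/80) = 4539/5000 ≈ 0.907800
step 3 [1.5y] bond c/2=7/200: DF=(394001/400000 − 7/200·(0.955000+0.907800))/(1+7/200) = 8887/10000 ≈ 0.888700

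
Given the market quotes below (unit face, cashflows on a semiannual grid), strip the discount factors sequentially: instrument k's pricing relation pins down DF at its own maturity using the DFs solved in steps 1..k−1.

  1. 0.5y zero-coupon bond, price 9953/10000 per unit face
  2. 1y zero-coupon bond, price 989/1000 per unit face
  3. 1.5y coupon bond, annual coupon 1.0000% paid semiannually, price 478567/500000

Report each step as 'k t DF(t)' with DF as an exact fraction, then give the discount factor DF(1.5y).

1 1/2 9953/10000
2 1 989/1000
3 3/2 377/400
DF(1.5y) = 377/400 ≈ 0.942500

step 1 [0.5y] zero: DF = P = 9953/10000 ≈ 0.995300
step 2 [1y] zero: DF = P = 989/1000 ≈ 0.989000
step 3 [1.5y] bond c/2=1/200: DF=(478567/500000 − 1/200·(0.995300+0.989000))/(1+1/200) = 377/400 ≈ 0.942500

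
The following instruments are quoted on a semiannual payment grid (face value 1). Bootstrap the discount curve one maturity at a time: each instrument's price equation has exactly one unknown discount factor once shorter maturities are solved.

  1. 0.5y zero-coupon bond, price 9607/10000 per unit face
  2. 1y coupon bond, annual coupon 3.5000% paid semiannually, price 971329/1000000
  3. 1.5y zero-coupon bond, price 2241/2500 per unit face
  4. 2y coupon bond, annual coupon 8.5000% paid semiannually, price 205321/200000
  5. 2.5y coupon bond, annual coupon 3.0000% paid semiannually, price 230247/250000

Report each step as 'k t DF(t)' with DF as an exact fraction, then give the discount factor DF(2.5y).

1 1/2 9607/10000
2 1 9381/10000
3 3/2 2241/2500
4 2 2177/2500
5 5/2 2133/2500
DF(2.5y) = 2133/2500 ≈ 0.853200

step 1 [0.5y] zero: DF = P = 9607/10000 ≈ 0.960700
step 2 [1y] bond c/2=7/400: DF=(971329/1000000 − 7/400·(0.960700))/(1+7/400) = 9381/10000 ≈ 0.938100
step 3 [1.5y] zero: DF = P = 2241/2500 ≈ 0.896400
step 4 [2y] bond c/2=17/400: DF=(205321/200000 − 17/400·(0.960700+0.938100+0.896400))/(1+17/400) = 2177/2500 ≈ 0.870800
step 5 [2.5y] bond c/2=3/200: DF=(230247/250000 − 3/200·(0.960700+0.938100+0.896400+0.870800))/(1+3/200) = 2133/2500 ≈ 0.853200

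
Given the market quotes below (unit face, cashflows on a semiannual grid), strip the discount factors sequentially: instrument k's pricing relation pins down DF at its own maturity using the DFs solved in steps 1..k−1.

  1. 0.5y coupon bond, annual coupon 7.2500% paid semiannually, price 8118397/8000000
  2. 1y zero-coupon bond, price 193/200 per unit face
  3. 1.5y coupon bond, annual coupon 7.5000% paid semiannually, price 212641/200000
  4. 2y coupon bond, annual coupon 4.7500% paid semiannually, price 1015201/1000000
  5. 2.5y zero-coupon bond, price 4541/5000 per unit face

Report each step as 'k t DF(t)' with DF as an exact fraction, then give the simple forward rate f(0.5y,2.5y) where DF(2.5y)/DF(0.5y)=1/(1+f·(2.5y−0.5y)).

step 1 [0.5y] bond c/2=29/800: DF=(8118397/8000000 − 29/800·(0))/(1+29/800) = 9793/10000 ≈ 0.979300
step 2 [1y] zero: DF = P = 193/200 ≈ 0.965000
step 3 [1.5y] bond c/2=3/80: DF=(212641/200000 − 3/80·(0.979300+0.965000))/(1+3/80) = 1909/2000 ≈ 0.954500
step 4 [2y] bond c/2=19/800: DF=(1015201/1000000 − 19/800·(0.979300+0.965000+0.954500))/(1+19/800) = 2311/2500 ≈ 0.924400
step 5 [2.5y] zero: DF = P = 4541/5000 ≈ 0.908200

1 1/2 9793/10000
2 1 193/200
3 3/2 1909/2000
4 2 2311/2500
5 5/2 4541/5000
f(0.5y,2.5y) = ((9793/10000)/(4541/5000) − 1)/(2) = 711/18164 ≈ 3.9143%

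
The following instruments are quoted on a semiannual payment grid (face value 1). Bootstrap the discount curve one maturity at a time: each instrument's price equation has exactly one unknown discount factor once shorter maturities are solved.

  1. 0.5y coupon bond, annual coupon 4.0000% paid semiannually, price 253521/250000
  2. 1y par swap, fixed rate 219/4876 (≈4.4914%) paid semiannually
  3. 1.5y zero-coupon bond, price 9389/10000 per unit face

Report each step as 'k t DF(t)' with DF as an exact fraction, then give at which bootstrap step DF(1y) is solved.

1 1/2 4971/5000
2 1 4781/5000
3 3/2 9389/10000
DF(1y) is solved at step 2

step 1 [0.5y] bond c/2=1/50: DF=(253521/250000 − 1/50·(0))/(1+1/50) = 4971/5000 ≈ 0.994200
step 2 [1y] swap r/2=219/9752: DF=(1 − 219/9752·(0.994200))/(1+219/9752) = 4781/5000 ≈ 0.956200
step 3 [1.5y] zero: DF = P = 9389/10000 ≈ 0.938900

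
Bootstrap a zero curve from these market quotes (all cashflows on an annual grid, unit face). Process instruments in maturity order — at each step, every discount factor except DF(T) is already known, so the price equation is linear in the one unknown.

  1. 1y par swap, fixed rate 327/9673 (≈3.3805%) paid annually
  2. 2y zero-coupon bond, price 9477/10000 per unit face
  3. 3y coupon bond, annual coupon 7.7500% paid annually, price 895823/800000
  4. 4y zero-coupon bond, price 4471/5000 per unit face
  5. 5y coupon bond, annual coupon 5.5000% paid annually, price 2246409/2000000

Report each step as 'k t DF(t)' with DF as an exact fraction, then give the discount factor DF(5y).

1 1 9673/10000
2 2 9477/10000
3 3 1803/2000
4 4 4471/5000
5 5 1089/1250
DF(5y) = 1089/1250 ≈ 0.871200

step 1 [1y] swap r/1=327/9673: DF=(1 − 327/9673·(0))/(1+327/9673) = 9673/10000 ≈ 0.967300
step 2 [2y] zero: DF = P = 9477/10000 ≈ 0.947700
step 3 [3y] bond c/1=31/400: DF=(895823/800000 − 31/400·(0.967300+0.947700))/(1+31/400) = 1803/2000 ≈ 0.901500
step 4 [4y] zero: DF = P = 4471/5000 ≈ 0.894200
step 5 [5y] bond c/1=11/200: DF=(2246409/2000000 − 11/200·(0.967300+0.947700+0.901500+0.894200))/(1+11/200) = 1089/1250 ≈ 0.871200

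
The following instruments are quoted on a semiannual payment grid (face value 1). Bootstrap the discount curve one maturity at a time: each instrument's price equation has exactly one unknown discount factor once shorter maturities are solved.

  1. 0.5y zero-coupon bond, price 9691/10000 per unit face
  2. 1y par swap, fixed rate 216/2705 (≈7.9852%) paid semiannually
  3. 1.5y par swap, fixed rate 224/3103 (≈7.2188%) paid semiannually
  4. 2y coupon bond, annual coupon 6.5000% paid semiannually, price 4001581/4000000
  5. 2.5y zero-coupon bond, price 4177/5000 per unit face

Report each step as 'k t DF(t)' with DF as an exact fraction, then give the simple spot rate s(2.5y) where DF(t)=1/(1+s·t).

step 1 [0.5y] zero: DF = P = 9691/10000 ≈ 0.969100
step 2 [1y] swap r/2=108/2705: DF=(1 − 108/2705·(0.969100))/(1+108/2705) = 2311/2500 ≈ 0.924400
step 3 [1.5y] swap r/2=112/3103: DF=(1 − 112/3103·(0.969100+0.924400))/(1+112/3103) = 562/625 ≈ 0.899200
step 4 [2y] bond c/2=13/400: DF=(4001581/4000000 − 13/400·(0.969100+0.924400+0.899200))/(1+13/400) = 881/1000 ≈ 0.881000
step 5 [2.5y] zero: DF = P = 4177/5000 ≈ 0.835400

1 1/2 9691/10000
2 1 2311/2500
3 3/2 562/625
4 2 881/1000
5 5/2 4177/5000
s(2.5y) = (1/(4177/5000) − 1)/(5/2) = 1646/20885 ≈ 7.8813%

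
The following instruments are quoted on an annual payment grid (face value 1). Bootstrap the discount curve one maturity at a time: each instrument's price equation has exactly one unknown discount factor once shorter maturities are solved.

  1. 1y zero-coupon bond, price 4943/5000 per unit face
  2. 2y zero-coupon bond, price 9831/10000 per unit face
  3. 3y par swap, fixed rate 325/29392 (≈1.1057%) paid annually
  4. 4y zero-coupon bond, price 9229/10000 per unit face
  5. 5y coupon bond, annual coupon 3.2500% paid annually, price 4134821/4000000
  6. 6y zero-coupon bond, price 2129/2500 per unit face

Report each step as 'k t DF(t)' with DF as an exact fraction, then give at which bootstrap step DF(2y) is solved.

step 1 [1y] zero: DF = P = 4943/5000 ≈ 0.988600
step 2 [2y] zero: DF = P = 9831/10000 ≈ 0.983100
step 3 [3y] swap r/1=325/29392: DF=(1 − 325/29392·(0.988600+0.983100))/(1+325/29392) = 387/400 ≈ 0.967500
step 4 [4y] zero: DF = P = 9229/10000 ≈ 0.922900
step 5 [5y] bond c/1=13/400: DF=(4134821/4000000 − 13/400·(0.988600+0.983100+0.967500+0.922900))/(1+13/400) = 2199/2500 ≈ 0.879600
step 6 [6y] zero: DF = P = 2129/2500 ≈ 0.851600

1 1 4943/5000
2 2 9831/10000
3 3 387/400
4 4 9229/10000
5 5 2199/2500
6 6 2129/2500
DF(2y) is solved at step 2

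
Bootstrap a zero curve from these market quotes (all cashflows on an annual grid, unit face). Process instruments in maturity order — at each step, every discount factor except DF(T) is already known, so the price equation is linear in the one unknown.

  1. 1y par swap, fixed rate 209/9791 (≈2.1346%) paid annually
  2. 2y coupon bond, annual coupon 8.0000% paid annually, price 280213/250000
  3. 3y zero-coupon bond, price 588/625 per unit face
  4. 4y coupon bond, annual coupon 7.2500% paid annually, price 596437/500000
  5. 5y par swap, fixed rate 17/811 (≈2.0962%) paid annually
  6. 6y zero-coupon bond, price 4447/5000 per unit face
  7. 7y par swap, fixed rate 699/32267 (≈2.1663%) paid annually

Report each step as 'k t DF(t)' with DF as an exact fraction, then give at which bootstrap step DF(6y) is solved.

step 1 [1y] swap r/1=209/9791: DF=(1 − 209/9791·(0))/(1+209/9791) = 9791/10000 ≈ 0.979100
step 2 [2y] bond c/1=2/25: DF=(280213/250000 − 2/25·(0.979100))/(1+2/25) = 9653/10000 ≈ 0.965300
step 3 [3y] zero: DF = P = 588/625 ≈ 0.940800
step 4 [4y] bond c/1=29/400: DF=(596437/500000 − 29/400·(0.979100+0.965300+0.940800))/(1+29/400) = 2293/2500 ≈ 0.917200
step 5 [5y] swap r/1=17/811: DF=(1 − 17/811·(0.979100+0.965300+0.940800+0.917200))/(1+17/811) = 4507/5000 ≈ 0.901400
step 6 [6y] zero: DF = P = 4447/5000 ≈ 0.889400
step 7 [7y] swap r/1=699/32267: DF=(1 − 699/32267·(0.979100+0.965300+0.940800+0.917200+0.901400+0.889400))/(1+699/32267) = 4301/5000 ≈ 0.860200

1 1 9791/10000
2 2 9653/10000
3 3 588/625
4 4 2293/2500
5 5 4507/5000
6 6 4447/5000
7 7 4301/5000
DF(6y) is solved at step 6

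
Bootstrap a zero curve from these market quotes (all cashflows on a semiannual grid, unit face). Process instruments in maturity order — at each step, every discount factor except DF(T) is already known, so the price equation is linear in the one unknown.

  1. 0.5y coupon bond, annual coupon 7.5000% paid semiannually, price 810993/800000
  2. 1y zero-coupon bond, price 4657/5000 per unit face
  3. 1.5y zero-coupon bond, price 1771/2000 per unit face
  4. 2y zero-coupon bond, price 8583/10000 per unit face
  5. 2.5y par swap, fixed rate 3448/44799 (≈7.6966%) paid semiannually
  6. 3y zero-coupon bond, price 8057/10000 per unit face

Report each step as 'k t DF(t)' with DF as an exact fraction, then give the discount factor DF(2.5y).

step 1 [0.5y] bond c/2=3/80: DF=(810993/800000 − 3/80·(0))/(1+3/80) = 9771/10000 ≈ 0.977100
step 2 [1y] zero: DF = P = 4657/5000 ≈ 0.931400
step 3 [1.5y] zero: DF = P = 1771/2000 ≈ 0.885500
step 4 [2y] zero: DF = P = 8583/10000 ≈ 0.858300
step 5 [2.5y] swap r/2=1724/44799: DF=(1 − 1724/44799·(0.977100+0.931400+0.885500+0.858300))/(1+1724/44799) = 2069/2500 ≈ 0.827600
step 6 [3y] zero: DF = P = 8057/10000 ≈ 0.805700

1 1/2 9771/10000
2 1 4657/5000
3 3/2 1771/2000
4 2 8583/10000
5 5/2 2069/2500
6 3 8057/10000
DF(2.5y) = 2069/2500 ≈ 0.827600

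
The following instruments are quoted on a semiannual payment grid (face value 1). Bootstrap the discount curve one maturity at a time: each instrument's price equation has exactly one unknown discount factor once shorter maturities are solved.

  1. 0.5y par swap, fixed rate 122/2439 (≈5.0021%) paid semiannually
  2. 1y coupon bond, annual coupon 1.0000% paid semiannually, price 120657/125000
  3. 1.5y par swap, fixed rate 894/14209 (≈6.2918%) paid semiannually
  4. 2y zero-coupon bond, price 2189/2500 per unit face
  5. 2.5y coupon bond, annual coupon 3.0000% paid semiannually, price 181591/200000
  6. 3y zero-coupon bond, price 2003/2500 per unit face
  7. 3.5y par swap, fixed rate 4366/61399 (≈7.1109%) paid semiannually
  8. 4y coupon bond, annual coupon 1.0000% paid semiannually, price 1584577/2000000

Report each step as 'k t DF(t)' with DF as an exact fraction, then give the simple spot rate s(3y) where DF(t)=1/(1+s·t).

1 1/2 2439/2500
2 1 2389/2500
3 3/2 4553/5000
4 2 2189/2500
5 5/2 2099/2500
6 3 2003/2500
7 7/2 7817/10000
8 4 3789/5000
s(3y) = (1/(2003/2500) − 1)/(3) = 497/6009 ≈ 8.2709%

step 1 [0.5y] swap r/2=61/2439: DF=(1 − 61/2439·(0))/(1+61/2439) = 2439/2500 ≈ 0.975600
step 2 [1y] bond c/2=1/200: DF=(120657/125000 − 1/200·(0.975600))/(1+1/200) = 2389/2500 ≈ 0.955600
step 3 [1.5y] swap r/2=447/14209: DF=(1 − 447/14209·(0.975600+0.955600))/(1+447/14209) = 4553/5000 ≈ 0.910600
step 4 [2y] zero: DF = P = 2189/2500 ≈ 0.875600
step 5 [2.5y] bond c/2=3/200: DF=(181591/200000 − 3/200·(0.975600+0.955600+0.910600+0.875600))/(1+3/200) = 2099/2500 ≈ 0.839600
step 6 [3y] zero: DF = P = 2003/2500 ≈ 0.801200
step 7 [3.5y] swap r/2=2183/61399: DF=(1 − 2183/61399·(0.975600+0.955600+0.910600+0.875600+0.839600+0.801200))/(1+2183/61399) = 7817/10000 ≈ 0.781700
step 8 [4y] bond c/2=1/200: DF=(1584577/2000000 − 1/200·(0.975600+0.955600+0.910600+0.875600+0.839600+0.801200+0.781700))/(1+1/200) = 3789/5000 ≈ 0.757800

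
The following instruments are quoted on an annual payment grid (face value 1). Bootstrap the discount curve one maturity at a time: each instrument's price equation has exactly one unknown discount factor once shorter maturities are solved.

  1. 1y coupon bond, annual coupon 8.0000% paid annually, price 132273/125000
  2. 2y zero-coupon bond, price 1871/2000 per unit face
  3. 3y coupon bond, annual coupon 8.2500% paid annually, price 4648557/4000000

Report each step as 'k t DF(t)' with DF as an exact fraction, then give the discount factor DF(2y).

step 1 [1y] bond c/1=2/25: DF=(132273/125000 − 2/25·(0))/(1+2/25) = 4899/5000 ≈ 0.979800
step 2 [2y] zero: DF = P = 1871/2000 ≈ 0.935500
step 3 [3y] bond c/1=33/400: DF=(4648557/4000000 − 33/400·(0.979800+0.935500))/(1+33/400) = 2319/2500 ≈ 0.927600

1 1 4899/5000
2 2 1871/2000
3 3 2319/2500
DF(2y) = 1871/2000 ≈ 0.935500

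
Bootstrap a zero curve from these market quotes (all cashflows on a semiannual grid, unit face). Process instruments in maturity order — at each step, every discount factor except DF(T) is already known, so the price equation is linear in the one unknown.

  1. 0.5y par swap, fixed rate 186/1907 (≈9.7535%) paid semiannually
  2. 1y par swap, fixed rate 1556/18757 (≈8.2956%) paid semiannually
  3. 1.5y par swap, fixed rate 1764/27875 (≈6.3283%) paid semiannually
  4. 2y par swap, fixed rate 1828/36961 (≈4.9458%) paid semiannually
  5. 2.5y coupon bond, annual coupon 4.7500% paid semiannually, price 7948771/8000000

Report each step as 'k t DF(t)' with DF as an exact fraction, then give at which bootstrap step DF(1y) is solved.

1 1/2 1907/2000
2 1 4611/5000
3 3/2 4559/5000
4 2 4543/5000
5 5/2 553/625
DF(1y) is solved at step 2

step 1 [0.5y] swap r/2=93/1907: DF=(1 − 93/1907·(0))/(1+93/1907) = 1907/2000 ≈ 0.953500
step 2 [1y] swap r/2=778/18757: DF=(1 − 778/18757·(0.953500))/(1+778/18757) = 4611/5000 ≈ 0.922200
step 3 [1.5y] swap r/2=882/27875: DF=(1 − 882/27875·(0.953500+0.922200))/(1+882/27875) = 4559/5000 ≈ 0.911800
step 4 [2y] swap r/2=914/36961: DF=(1 − 914/36961·(0.953500+0.922200+0.911800))/(1+914/36961) = 4543/5000 ≈ 0.908600
step 5 [2.5y] bond c/2=19/800: DF=(7948771/8000000 − 19/800·(0.953500+0.922200+0.911800+0.908600))/(1+19/800) = 553/625 ≈ 0.884800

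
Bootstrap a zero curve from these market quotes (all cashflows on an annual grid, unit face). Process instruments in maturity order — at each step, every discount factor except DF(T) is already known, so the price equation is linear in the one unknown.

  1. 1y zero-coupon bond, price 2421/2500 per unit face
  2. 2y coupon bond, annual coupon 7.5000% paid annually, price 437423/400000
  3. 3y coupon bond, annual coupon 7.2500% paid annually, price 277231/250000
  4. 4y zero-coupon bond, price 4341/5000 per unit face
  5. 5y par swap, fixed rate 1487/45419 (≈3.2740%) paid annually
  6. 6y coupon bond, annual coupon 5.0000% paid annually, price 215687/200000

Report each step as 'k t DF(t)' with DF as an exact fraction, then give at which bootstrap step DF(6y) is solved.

1 1 2421/2500
2 2 9497/10000
3 3 9043/10000
4 4 4341/5000
5 5 8513/10000
6 6 2027/2500
DF(6y) is solved at step 6

step 1 [1y] zero: DF = P = 2421/2500 ≈ 0.968400
step 2 [2y] bond c/1=3/40: DF=(437423/400000 − 3/40·(0.968400))/(1+3/40) = 9497/10000 ≈ 0.949700
step 3 [3y] bond c/1=29/400: DF=(277231/250000 − 29/400·(0.968400+0.949700))/(1+29/400) = 9043/10000 ≈ 0.904300
step 4 [4y] zero: DF = P = 4341/5000 ≈ 0.868200
step 5 [5y] swap r/1=1487/45419: DF=(1 − 1487/45419·(0.968400+0.949700+0.904300+0.868200))/(1+1487/45419) = 8513/10000 ≈ 0.851300
step 6 [6y] bond c/1=1/20: DF=(215687/200000 − 1/20·(0.968400+0.949700+0.904300+0.868200+0.851300))/(1+1/20) = 2027/2500 ≈ 0.810800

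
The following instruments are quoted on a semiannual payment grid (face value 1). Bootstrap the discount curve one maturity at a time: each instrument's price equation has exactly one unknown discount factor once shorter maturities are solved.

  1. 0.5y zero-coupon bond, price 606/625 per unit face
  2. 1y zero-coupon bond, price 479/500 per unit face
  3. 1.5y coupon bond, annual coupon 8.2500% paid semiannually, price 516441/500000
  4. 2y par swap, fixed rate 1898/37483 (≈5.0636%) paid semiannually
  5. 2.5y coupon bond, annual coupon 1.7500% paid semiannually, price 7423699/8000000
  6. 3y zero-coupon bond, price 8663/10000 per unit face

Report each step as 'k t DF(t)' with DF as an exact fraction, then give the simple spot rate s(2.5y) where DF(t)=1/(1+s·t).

1 1/2 606/625
2 1 479/500
3 3/2 2289/2500
4 2 9051/10000
5 5/2 4437/5000
6 3 8663/10000
s(2.5y) = (1/(4437/5000) − 1)/(5/2) = 1126/22185 ≈ 5.0755%

step 1 [0.5y] zero: DF = P = 606/625 ≈ 0.969600
step 2 [1y] zero: DF = P = 479/500 ≈ 0.958000
step 3 [1.5y] bond c/2=33/800: DF=(516441/500000 − 33/800·(0.969600+0.958000))/(1+33/800) = 2289/2500 ≈ 0.915600
step 4 [2y] swap r/2=949/37483: DF=(1 − 949/37483·(0.969600+0.958000+0.915600))/(1+949/37483) = 9051/10000 ≈ 0.905100
step 5 [2.5y] bond c/2=7/800: DF=(7423699/8000000 − 7/800·(0.969600+0.958000+0.915600+0.905100))/(1+7/800) = 4437/5000 ≈ 0.887400
step 6 [3y] zero: DF = P = 8663/10000 ≈ 0.866300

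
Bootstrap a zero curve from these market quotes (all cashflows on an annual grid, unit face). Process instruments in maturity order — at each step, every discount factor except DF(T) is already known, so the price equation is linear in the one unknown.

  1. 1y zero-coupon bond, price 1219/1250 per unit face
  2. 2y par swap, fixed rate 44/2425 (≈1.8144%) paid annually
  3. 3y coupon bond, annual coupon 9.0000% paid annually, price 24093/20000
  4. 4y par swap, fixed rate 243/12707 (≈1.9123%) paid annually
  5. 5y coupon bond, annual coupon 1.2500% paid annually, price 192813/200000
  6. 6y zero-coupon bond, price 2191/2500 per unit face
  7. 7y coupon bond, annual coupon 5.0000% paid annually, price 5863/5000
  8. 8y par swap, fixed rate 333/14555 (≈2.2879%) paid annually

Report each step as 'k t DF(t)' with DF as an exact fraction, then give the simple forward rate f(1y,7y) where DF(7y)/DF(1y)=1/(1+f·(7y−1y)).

1 1 1219/1250
2 2 603/625
3 3 189/200
4 4 9271/10000
5 5 9051/10000
6 6 2191/2500
7 7 1063/1250
8 8 1667/2000
f(1y,7y) = ((1219/1250)/(1063/1250) − 1)/(6) = 26/1063 ≈ 2.4459%

step 1 [1y] zero: DF = P = 1219/1250 ≈ 0.975200
step 2 [2y] swap r/1=44/2425: DF=(1 − 44/2425·(0.975200))/(1+44/2425) = 603/625 ≈ 0.964800
step 3 [3y] bond c/1=9/100: DF=(24093/20000 − 9/100·(0.975200+0.964800))/(1+9/100) = 189/200 ≈ 0.945000
step 4 [4y] swap r/1=243/12707: DF=(1 − 243/12707·(0.975200+0.964800+0.945000))/(1+243/12707) = 9271/10000 ≈ 0.927100
step 5 [5y] bond c/1=1/80: DF=(192813/200000 − 1/80·(0.975200+0.964800+0.945000+0.927100))/(1+1/80) = 9051/10000 ≈ 0.905100
step 6 [6y] zero: DF = P = 2191/2500 ≈ 0.876400
step 7 [7y] bond c/1=1/20: DF=(5863/5000 − 1/20·(0.975200+0.964800+0.945000+0.927100+0.905100+0.876400))/(1+1/20) = 1063/1250 ≈ 0.850400
step 8 [8y] swap r/1=333/14555: DF=(1 − 333/14555·(0.975200+0.964800+0.945000+0.927100+0.905100+0.876400+0.850400))/(1+333/14555) = 1667/2000 ≈ 0.833500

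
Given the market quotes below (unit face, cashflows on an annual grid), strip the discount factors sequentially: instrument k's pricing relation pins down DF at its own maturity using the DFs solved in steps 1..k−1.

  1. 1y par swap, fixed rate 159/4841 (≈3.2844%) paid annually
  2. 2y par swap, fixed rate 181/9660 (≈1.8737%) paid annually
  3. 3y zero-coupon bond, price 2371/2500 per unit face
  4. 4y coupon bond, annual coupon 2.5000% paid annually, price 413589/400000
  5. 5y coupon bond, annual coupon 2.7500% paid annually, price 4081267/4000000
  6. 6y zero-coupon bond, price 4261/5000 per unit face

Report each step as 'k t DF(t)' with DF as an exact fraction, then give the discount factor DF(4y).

1 1 4841/5000
2 2 4819/5000
3 3 2371/2500
4 4 1877/2000
5 5 2227/2500
6 6 4261/5000
DF(4y) = 1877/2000 ≈ 0.938500

step 1 [1y] swap r/1=159/4841: DF=(1 − 159/4841·(0))/(1+159/4841) = 4841/5000 ≈ 0.968200
step 2 [2y] swap r/1=181/9660: DF=(1 − 181/9660·(0.968200))/(1+181/9660) = 4819/5000 ≈ 0.963800
step 3 [3y] zero: DF = P = 2371/2500 ≈ 0.948400
step 4 [4y] bond c/1=1/40: DF=(413589/400000 − 1/40·(0.968200+0.963800+0.948400))/(1+1/40) = 1877/2000 ≈ 0.938500
step 5 [5y] bond c/1=11/400: DF=(4081267/4000000 − 11/400·(0.968200+0.963800+0.948400+0.938500))/(1+11/400) = 2227/2500 ≈ 0.890800
step 6 [6y] zero: DF = P = 4261/5000 ≈ 0.852200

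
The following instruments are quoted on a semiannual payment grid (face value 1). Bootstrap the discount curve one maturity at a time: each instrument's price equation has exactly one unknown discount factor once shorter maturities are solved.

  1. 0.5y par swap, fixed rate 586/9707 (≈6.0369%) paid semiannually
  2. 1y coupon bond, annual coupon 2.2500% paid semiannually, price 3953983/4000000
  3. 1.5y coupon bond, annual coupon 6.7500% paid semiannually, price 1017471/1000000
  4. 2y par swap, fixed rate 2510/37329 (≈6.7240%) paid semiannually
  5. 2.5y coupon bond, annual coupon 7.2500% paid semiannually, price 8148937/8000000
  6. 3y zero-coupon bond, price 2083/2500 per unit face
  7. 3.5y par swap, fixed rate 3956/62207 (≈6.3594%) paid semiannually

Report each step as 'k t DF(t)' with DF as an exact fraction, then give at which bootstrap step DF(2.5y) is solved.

step 1 [0.5y] swap r/2=293/9707: DF=(1 − 293/9707·(0))/(1+293/9707) = 9707/10000 ≈ 0.970700
step 2 [1y] bond c/2=9/800: DF=(3953983/4000000 − 9/800·(0.970700))/(1+9/800) = 9667/10000 ≈ 0.966700
step 3 [1.5y] bond c/2=27/800: DF=(1017471/1000000 − 27/800·(0.970700+0.966700))/(1+27/800) = 921/1000 ≈ 0.921000
step 4 [2y] swap r/2=1255/37329: DF=(1 − 1255/37329·(0.970700+0.966700+0.921000))/(1+1255/37329) = 1749/2000 ≈ 0.874500
step 5 [2.5y] bond c/2=29/800: DF=(8148937/8000000 − 29/800·(0.970700+0.966700+0.921000+0.874500))/(1+29/800) = 2131/2500 ≈ 0.852400
step 6 [3y] zero: DF = P = 2083/2500 ≈ 0.833200
step 7 [3.5y] swap r/2=1978/62207: DF=(1 − 1978/62207·(0.970700+0.966700+0.921000+0.874500+0.852400+0.833200))/(1+1978/62207) = 4011/5000 ≈ 0.802200

1 1/2 9707/10000
2 1 9667/10000
3 3/2 921/1000
4 2 1749/2000
5 5/2 2131/2500
6 3 2083/2500
7 7/2 4011/5000
DF(2.5y) is solved at step 5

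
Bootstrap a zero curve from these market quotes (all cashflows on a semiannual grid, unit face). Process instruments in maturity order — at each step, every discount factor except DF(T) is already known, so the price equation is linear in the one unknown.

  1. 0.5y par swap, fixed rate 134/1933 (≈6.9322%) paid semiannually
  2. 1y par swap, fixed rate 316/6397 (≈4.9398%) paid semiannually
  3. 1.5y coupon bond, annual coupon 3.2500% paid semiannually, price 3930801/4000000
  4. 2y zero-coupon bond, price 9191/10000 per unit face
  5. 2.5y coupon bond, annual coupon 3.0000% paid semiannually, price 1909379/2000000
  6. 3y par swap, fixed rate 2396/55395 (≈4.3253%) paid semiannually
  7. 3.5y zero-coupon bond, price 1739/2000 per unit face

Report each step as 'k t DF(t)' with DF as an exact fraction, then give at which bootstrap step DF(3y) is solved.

1 1/2 1933/2000
2 1 4763/5000
3 3/2 9363/10000
4 2 9191/10000
5 5/2 553/625
6 3 4401/5000
7 7/2 1739/2000
DF(3y) is solved at step 6

step 1 [0.5y] swap r/2=67/1933: DF=(1 − 67/1933·(0))/(1+67/1933) = 1933/2000 ≈ 0.966500
step 2 [1y] swap r/2=158/6397: DF=(1 − 158/6397·(0.966500))/(1+158/6397) = 4763/5000 ≈ 0.952600
step 3 [1.5y] bond c/2=13/800: DF=(3930801/4000000 − 13/800·(0.966500+0.952600))/(1+13/800) = 9363/10000 ≈ 0.936300
step 4 [2y] zero: DF = P = 9191/10000 ≈ 0.919100
step 5 [2.5y] bond c/2=3/200: DF=(1909379/2000000 − 3/200·(0.966500+0.952600+0.936300+0.919100))/(1+3/200) = 553/625 ≈ 0.884800
step 6 [3y] swap r/2=1198/55395: DF=(1 − 1198/55395·(0.966500+0.952600+0.936300+0.919100+0.884800))/(1+1198/55395) = 4401/5000 ≈ 0.880200
step 7 [3.5y] zero: DF = P = 1739/2000 ≈ 0.869500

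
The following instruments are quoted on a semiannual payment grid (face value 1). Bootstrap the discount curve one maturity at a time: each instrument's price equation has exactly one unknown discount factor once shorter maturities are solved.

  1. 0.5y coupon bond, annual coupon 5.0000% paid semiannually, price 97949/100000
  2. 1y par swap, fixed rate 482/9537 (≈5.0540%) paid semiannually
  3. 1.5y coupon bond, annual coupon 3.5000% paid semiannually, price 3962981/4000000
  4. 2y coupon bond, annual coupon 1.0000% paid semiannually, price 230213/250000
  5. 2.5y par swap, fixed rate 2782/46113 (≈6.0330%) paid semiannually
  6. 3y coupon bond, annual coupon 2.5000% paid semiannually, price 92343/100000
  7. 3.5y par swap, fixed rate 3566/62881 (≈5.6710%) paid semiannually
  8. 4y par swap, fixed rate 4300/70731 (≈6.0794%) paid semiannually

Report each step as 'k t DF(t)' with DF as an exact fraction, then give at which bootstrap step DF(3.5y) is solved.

1 1/2 2389/2500
2 1 4759/5000
3 3/2 9409/10000
4 2 9021/10000
5 5/2 8609/10000
6 3 8551/10000
7 7/2 8217/10000
8 4 157/200
DF(3.5y) is solved at step 7

step 1 [0.5y] bond c/2=1/40: DF=(97949/100000 − 1/40·(0))/(1+1/40) = 2389/2500 ≈ 0.955600
step 2 [1y] swap r/2=241/9537: DF=(1 − 241/9537·(0.955600))/(1+241/9537) = 4759/5000 ≈ 0.951800
step 3 [1.5y] bond c/2=7/400: DF=(3962981/4000000 − 7/400·(0.955600+0.951800))/(1+7/400) = 9409/10000 ≈ 0.940900
step 4 [2y] bond c/2=1/200: DF=(230213/250000 − 1/200·(0.955600+0.951800+0.940900))/(1+1/200) = 9021/10000 ≈ 0.902100
step 5 [2.5y] swap r/2=1391/46113: DF=(1 − 1391/46113·(0.955600+0.951800+0.940900+0.902100))/(1+1391/46113) = 8609/10000 ≈ 0.860900
step 6 [3y] bond c/2=1/80: DF=(92343/100000 − 1/80·(0.955600+0.951800+0.940900+0.902100+0.860900))/(1+1/80) = 8551/10000 ≈ 0.855100
step 7 [3.5y] swap r/2=1783/62881: DF=(1 − 1783/62881·(0.955600+0.951800+0.940900+0.902100+0.860900+0.855100))/(1+1783/62881) = 8217/10000 ≈ 0.821700
step 8 [4y] swap r/2=2150/70731: DF=(1 − 2150/70731·(0.955600+0.951800+0.940900+0.902100+0.860900+0.855100+0.821700))/(1+2150/70731) = 157/200 ≈ 0.785000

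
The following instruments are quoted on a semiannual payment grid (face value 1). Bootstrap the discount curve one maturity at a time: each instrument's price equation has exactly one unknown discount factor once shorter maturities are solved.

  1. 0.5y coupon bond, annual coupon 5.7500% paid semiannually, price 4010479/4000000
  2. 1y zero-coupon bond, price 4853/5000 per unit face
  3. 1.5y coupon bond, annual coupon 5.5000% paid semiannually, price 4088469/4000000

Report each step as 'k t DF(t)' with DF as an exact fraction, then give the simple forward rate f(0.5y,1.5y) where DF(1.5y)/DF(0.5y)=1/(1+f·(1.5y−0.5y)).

1 1/2 4873/5000
2 1 4853/5000
3 3/2 9427/10000
f(0.5y,1.5y) = ((4873/5000)/(9427/10000) − 1)/(1) = 29/857 ≈ 3.3839%

step 1 [0.5y] bond c/2=23/800: DF=(4010479/4000000 − 23/800·(0))/(1+23/800) = 4873/5000 ≈ 0.974600
step 2 [1y] zero: DF = P = 4853/5000 ≈ 0.970600
step 3 [1.5y] bond c/2=11/400: DF=(4088469/4000000 − 11/400·(0.974600+0.970600))/(1+11/400) = 9427/10000 ≈ 0.942700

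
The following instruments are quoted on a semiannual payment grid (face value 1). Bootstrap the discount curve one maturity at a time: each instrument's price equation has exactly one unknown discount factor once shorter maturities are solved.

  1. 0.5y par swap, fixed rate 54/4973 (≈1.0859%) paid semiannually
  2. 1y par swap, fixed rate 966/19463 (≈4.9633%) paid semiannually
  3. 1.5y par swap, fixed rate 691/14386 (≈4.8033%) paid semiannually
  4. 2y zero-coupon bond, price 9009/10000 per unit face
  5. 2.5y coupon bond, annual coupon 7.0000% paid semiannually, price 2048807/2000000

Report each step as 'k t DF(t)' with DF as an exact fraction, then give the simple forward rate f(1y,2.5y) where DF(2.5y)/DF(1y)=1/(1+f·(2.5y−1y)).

step 1 [0.5y] swap r/2=27/4973: DF=(1 − 27/4973·(0))/(1+27/4973) = 4973/5000 ≈ 0.994600
step 2 [1y] swap r/2=483/19463: DF=(1 − 483/19463·(0.994600))/(1+483/19463) = 9517/10000 ≈ 0.951700
step 3 [1.5y] swap r/2=691/28772: DF=(1 − 691/28772·(0.994600+0.951700))/(1+691/28772) = 9309/10000 ≈ 0.930900
step 4 [2y] zero: DF = P = 9009/10000 ≈ 0.900900
step 5 [2.5y] bond c/2=7/200: DF=(2048807/2000000 − 7/200·(0.994600+0.951700+0.930900+0.900900))/(1+7/200) = 431/500 ≈ 0.862000

1 1/2 4973/5000
2 1 9517/10000
3 3/2 9309/10000
4 2 9009/10000
5 5/2 431/500
f(1y,2.5y) = ((9517/10000)/(431/500) − 1)/(3/2) = 299/4310 ≈ 6.9374%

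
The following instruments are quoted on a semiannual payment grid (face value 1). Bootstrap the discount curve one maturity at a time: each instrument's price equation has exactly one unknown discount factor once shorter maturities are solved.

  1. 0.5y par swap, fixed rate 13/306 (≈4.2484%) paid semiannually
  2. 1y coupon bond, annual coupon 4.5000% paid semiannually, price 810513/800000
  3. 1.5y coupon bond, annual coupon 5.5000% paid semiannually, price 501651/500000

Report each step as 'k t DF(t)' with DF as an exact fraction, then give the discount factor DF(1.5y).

step 1 [0.5y] swap r/2=13/612: DF=(1 − 13/612·(0))/(1+13/612) = 612/625 ≈ 0.979200
step 2 [1y] bond c/2=9/400: DF=(810513/800000 − 9/400·(0.979200))/(1+9/400) = 9693/10000 ≈ 0.969300
step 3 [1.5y] bond c/2=11/400: DF=(501651/500000 − 11/400·(0.979200+0.969300))/(1+11/400) = 9243/10000 ≈ 0.924300

1 1/2 612/625
2 1 9693/10000
3 3/2 9243/10000
DF(1.5y) = 9243/10000 ≈ 0.924300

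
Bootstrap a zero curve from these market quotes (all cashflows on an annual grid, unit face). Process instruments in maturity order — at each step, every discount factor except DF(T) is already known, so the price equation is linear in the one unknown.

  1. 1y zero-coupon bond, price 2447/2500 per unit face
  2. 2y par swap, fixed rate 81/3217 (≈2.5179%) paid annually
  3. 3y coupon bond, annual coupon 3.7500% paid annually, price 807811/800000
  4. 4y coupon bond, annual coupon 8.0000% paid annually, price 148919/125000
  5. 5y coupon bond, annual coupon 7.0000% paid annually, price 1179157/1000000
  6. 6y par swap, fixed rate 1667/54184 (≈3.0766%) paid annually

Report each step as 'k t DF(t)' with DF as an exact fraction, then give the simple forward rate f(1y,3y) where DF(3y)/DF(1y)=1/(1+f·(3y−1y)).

step 1 [1y] zero: DF = P = 2447/2500 ≈ 0.978800
step 2 [2y] swap r/1=81/3217: DF=(1 − 81/3217·(0.978800))/(1+81/3217) = 4757/5000 ≈ 0.951400
step 3 [3y] bond c/1=3/80: DF=(807811/800000 − 3/80·(0.978800+0.951400))/(1+3/80) = 1807/2000 ≈ 0.903500
step 4 [4y] bond c/1=2/25: DF=(148919/125000 − 2/25·(0.978800+0.951400+0.903500))/(1+2/25) = 2233/2500 ≈ 0.893200
step 5 [5y] bond c/1=7/100: DF=(1179157/1000000 − 7/100·(0.978800+0.951400+0.903500+0.893200))/(1+7/100) = 4291/5000 ≈ 0.858200
step 6 [6y] swap r/1=1667/54184: DF=(1 − 1667/54184·(0.978800+0.951400+0.903500+0.893200+0.858200))/(1+1667/54184) = 8333/10000 ≈ 0.833300

1 1 2447/2500
2 2 4757/5000
3 3 1807/2000
4 4 2233/2500
5 5 4291/5000
6 6 8333/10000
f(1y,3y) = ((2447/2500)/(1807/2000) − 1)/(2) = 753/18070 ≈ 4.1671%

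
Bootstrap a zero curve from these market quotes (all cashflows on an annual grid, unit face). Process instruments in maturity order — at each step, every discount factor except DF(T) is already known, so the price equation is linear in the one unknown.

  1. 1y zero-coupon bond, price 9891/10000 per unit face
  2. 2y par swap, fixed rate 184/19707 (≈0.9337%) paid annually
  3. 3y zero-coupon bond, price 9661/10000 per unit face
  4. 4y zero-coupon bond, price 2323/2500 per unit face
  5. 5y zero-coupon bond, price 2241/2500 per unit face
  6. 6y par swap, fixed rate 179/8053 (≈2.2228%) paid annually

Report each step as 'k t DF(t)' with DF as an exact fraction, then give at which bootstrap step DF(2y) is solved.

1 1 9891/10000
2 2 1227/1250
3 3 9661/10000
4 4 2323/2500
5 5 2241/2500
6 6 8747/10000
DF(2y) is solved at step 2

step 1 [1y] zero: DF = P = 9891/10000 ≈ 0.989100
step 2 [2y] swap r/1=184/19707: DF=(1 − 184/19707·(0.989100))/(1+184/19707) = 1227/1250 ≈ 0.981600
step 3 [3y] zero: DF = P = 9661/10000 ≈ 0.966100
step 4 [4y] zero: DF = P = 2323/2500 ≈ 0.929200
step 5 [5y] zero: DF = P = 2241/2500 ≈ 0.896400
step 6 [6y] swap r/1=179/8053: DF=(1 − 179/8053·(0.989100+0.981600+0.966100+0.929200+0.896400))/(1+179/8053) = 8747/10000 ≈ 0.874700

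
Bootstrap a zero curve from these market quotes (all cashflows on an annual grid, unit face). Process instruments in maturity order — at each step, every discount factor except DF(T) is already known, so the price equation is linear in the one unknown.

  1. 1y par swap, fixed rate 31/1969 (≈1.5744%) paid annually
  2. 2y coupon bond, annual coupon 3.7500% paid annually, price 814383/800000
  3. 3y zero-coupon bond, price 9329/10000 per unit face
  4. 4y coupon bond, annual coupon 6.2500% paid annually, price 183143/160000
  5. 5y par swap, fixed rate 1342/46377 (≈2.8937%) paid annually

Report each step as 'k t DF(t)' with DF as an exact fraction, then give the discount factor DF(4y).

step 1 [1y] swap r/1=31/1969: DF=(1 − 31/1969·(0))/(1+31/1969) = 1969/2000 ≈ 0.984500
step 2 [2y] bond c/1=3/80: DF=(814383/800000 − 3/80·(0.984500))/(1+3/80) = 591/625 ≈ 0.945600
step 3 [3y] zero: DF = P = 9329/10000 ≈ 0.932900
step 4 [4y] bond c/1=1/16: DF=(183143/160000 − 1/16·(0.984500+0.945600+0.932900))/(1+1/16) = 9089/10000 ≈ 0.908900
step 5 [5y] swap r/1=1342/46377: DF=(1 − 1342/46377·(0.984500+0.945600+0.932900+0.908900))/(1+1342/46377) = 4329/5000 ≈ 0.865800

1 1 1969/2000
2 2 591/625
3 3 9329/10000
4 4 9089/10000
5 5 4329/5000
DF(4y) = 9089/10000 ≈ 0.908900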